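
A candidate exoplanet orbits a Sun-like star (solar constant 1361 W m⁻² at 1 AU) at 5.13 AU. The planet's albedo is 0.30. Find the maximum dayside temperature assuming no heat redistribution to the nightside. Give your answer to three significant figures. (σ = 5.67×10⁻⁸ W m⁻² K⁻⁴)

T_ss ≈ 159 K

Flux at 5.13 AU: S = 1361/5.13² = 51.7 W m⁻².
With no redistribution each surface element balances locally: S(1−A) = σT⁴.
T = [51.7 × 0.70 / 5.67×10⁻⁸]^(1/4) = (6.38×10⁸)^(1/4) = 159 K.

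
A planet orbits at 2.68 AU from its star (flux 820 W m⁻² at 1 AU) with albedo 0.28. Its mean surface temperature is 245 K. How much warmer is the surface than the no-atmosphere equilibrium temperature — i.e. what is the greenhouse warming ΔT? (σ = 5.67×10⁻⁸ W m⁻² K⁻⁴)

S = 820/2.68² = 114.2 W m⁻².
T_eq = [S(1−A)/(4σ)]^(1/4) = [114.2×0.72/(4×5.67×10⁻⁸)]^(1/4) = 138.0 K.
ΔT = T_surf − T_eq = 245 − 138.0.

ΔT ≈ 107.0 K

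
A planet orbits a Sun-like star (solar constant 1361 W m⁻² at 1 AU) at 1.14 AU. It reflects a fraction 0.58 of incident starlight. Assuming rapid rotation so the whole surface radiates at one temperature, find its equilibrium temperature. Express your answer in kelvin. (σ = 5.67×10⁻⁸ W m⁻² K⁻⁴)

T_eq ≈ 210 K

Flux at 1.14 AU: S = 1361/1.14² = 1050 W m⁻².
Energy balance: absorbed = emitted ⇒ πR²·S(1−A) = 4πR²·σT_eq⁴, so T_eq⁴ = S(1−A)/(4σ).
T_eq = [1050 × 0.42 / (4 × 5.67×10⁻⁸)]^(1/4) = (1.94×10⁹)^(1/4) = 210 K.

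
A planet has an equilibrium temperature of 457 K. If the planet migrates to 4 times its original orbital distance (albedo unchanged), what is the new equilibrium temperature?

T_eq ≈ 228 K

T_eq ∝ L^(1/4) · d^(−1/2).
T′ = 457 / 4^(1/2) = 228 K.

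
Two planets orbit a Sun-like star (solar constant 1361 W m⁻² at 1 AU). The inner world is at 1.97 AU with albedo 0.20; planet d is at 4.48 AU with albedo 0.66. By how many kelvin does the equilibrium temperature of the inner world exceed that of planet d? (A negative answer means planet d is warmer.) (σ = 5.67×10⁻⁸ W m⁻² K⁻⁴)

T_eq = [S₀(1−A)/(4σd²)]^(1/4), so T ∝ (1−A)^(1/4) / √d.
T₁ = [1361×0.80/(4×5.67×10⁻⁸×1.97²)]^(1/4) = 187.54 K.
T₂ = [1361×0.34/(4×5.67×10⁻⁸×4.48²)]^(1/4) = 100.41 K.

ΔT ≈ 87.1 K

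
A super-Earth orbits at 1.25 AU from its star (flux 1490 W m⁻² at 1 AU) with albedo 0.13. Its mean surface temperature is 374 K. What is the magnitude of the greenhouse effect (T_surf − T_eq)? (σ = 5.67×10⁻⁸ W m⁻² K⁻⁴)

S = 1490/1.25² = 953.6 W m⁻².
T_eq = [S(1−A)/(4σ)]^(1/4) = [953.6×0.87/(4×5.67×10⁻⁸)]^(1/4) = 245.9 K.
ΔT = T_surf − T_eq = 374 − 245.9.

ΔT ≈ 128.1 K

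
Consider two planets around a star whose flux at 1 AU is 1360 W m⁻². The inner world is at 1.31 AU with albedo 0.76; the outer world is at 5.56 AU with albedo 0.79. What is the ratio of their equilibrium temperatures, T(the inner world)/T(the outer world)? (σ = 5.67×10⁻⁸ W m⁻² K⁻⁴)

T₁/T₂ ≈ 2.130

T_eq = [S₀(1−A)/(4σd²)]^(1/4), so T ∝ (1−A)^(1/4) / √d.
T₁ = [1360×0.24/(4×5.67×10⁻⁸×1.31²)]^(1/4) = 170.17 K.
T₂ = [1360×0.21/(4×5.67×10⁻⁸×5.56²)]^(1/4) = 79.89 K.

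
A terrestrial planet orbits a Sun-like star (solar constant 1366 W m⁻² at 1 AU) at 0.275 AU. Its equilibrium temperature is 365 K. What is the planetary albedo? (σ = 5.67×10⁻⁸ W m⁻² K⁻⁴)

Flux at 0.275 AU: S = 1366/0.275² = 1.81×10⁴ W m⁻².
From T_eq⁴ = S(1−A)/(4σ): 1−A = 4σT_eq⁴/S.
1−A = 4 × 5.67×10⁻⁸ × (365)⁴ / 1.81×10⁴ = 0.223.

A ≈ 0.78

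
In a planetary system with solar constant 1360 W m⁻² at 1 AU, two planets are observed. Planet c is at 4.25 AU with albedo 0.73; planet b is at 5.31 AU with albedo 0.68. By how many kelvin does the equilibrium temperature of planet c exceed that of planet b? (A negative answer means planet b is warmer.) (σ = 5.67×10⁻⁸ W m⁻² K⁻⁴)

ΔT ≈ 6.5 K

T_eq = [S₀(1−A)/(4σd²)]^(1/4), so T ∝ (1−A)^(1/4) / √d.
T₁ = [1360×0.27/(4×5.67×10⁻⁸×4.25²)]^(1/4) = 97.30 K.
T₂ = [1360×0.32/(4×5.67×10⁻⁸×5.31²)]^(1/4) = 90.83 K.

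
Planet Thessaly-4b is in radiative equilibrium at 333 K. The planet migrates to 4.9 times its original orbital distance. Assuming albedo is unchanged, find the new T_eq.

T_eq ∝ L^(1/4) · d^(−1/2).
T′ = 333 / 4.9^(1/2) = 150 K.

T_eq ≈ 150 K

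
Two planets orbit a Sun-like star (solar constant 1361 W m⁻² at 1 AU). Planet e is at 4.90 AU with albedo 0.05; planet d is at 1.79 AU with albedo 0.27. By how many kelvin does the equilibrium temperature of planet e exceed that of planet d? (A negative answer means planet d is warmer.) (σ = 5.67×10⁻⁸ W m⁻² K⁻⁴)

T_eq = [S₀(1−A)/(4σd²)]^(1/4), so T ∝ (1−A)^(1/4) / √d.
T₁ = [1361×0.95/(4×5.67×10⁻⁸×4.90²)]^(1/4) = 124.13 K.
T₂ = [1361×0.73/(4×5.67×10⁻⁸×1.79²)]^(1/4) = 192.29 K.

ΔT ≈ -68.2 K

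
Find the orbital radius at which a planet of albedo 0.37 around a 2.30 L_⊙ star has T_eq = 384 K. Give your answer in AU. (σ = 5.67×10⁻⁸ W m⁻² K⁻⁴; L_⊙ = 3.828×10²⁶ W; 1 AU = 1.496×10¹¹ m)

L = 2.30 × 3.828×10²⁶ = 8.80×10²⁶ W.
From T_eq⁴ = L(1−A)/(16πσd²): d = √[L(1−A)/(16πσT_eq⁴)].
d = √[8.80×10²⁶ × 0.63 / (16π × 5.67×10⁻⁸ × (384)⁴)] = 9.46×10¹⁰ m = 0.632 AU.

d ≈ 0.632 AU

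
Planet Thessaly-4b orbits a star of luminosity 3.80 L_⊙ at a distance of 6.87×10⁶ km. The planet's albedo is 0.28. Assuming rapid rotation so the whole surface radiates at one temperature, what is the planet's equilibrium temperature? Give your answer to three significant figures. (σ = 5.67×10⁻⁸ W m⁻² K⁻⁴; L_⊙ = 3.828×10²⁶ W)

T_eq ≈ 1670 K

d = 6.87×10⁶ km = 6.87×10⁹ m.
L = 3.80 × 3.828×10²⁶ = 1.45×10²⁷ W.
Flux: S = L/(4πd²) = 1.45×10²⁷/(4π×(6.87×10⁹)²) = 2.45×10⁶ W m⁻².
Energy balance: absorbed = emitted ⇒ πR²·S(1−A) = 4πR²·σT_eq⁴, so T_eq⁴ = S(1−A)/(4σ).
T_eq = [2.45×10⁶ × 0.72 / (4 × 5.67×10⁻⁸)]^(1/4) = (7.79×10¹²)^(1/4) = 1670 K.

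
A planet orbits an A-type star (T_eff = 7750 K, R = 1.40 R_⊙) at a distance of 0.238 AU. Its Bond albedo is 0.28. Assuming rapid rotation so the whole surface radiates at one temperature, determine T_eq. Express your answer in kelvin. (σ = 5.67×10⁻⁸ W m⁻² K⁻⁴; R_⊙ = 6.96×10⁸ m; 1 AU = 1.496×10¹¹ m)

T_eq ≈ 835 K

R_⋆ = 1.40 × 6.96×10⁸ = 9.74×10⁸ m.
d = 0.238 AU = 3.56×10¹⁰ m.
L = 4πR_⋆²σT_⋆⁴ = 4π(9.74×10⁸)² × 5.67×10⁻⁸ × (7750)⁴ = 2.44×10²⁷ W.
S = L/(4πd²) = 1.53×10⁵ W m⁻².
Energy balance: absorbed = emitted ⇒ πR²·S(1−A) = 4πR²·σT_eq⁴, so T_eq⁴ = S(1−A)/(4σ).
T_eq = [1.53×10⁵ × 0.72 / (4 × 5.67×10⁻⁸)]^(1/4) = (4.86×10¹¹)^(1/4) = 835 K.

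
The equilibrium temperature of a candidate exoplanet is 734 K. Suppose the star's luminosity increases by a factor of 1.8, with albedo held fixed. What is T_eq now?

T_eq ≈ 850 K

T_eq ∝ L^(1/4) · d^(−1/2).
T′ = 734 × 1.8^(1/4) = 850 K.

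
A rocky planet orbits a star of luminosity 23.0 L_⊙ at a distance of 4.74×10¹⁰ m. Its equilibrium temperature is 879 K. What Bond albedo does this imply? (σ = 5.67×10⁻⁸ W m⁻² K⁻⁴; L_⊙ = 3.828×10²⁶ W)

A ≈ 0.57

L = 23.0 × 3.828×10²⁶ = 8.80×10²⁷ W.
Flux: S = L/(4πd²) = 8.80×10²⁷/(4π×(4.74×10¹⁰)²) = 3.12×10⁵ W m⁻².
From T_eq⁴ = S(1−A)/(4σ): 1−A = 4σT_eq⁴/S.
1−A = 4 × 5.67×10⁻⁸ × (879)⁴ / 3.12×10⁵ = 0.434.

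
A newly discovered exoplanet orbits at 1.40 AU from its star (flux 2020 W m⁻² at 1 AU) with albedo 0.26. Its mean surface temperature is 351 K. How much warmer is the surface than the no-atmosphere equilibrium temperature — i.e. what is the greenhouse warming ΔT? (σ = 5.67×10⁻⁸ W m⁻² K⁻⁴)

S = 2020/1.40² = 1031 W m⁻².
T_eq = [S(1−A)/(4σ)]^(1/4) = [1031×0.74/(4×5.67×10⁻⁸)]^(1/4) = 240.8 K.
ΔT = T_surf − T_eq = 351 − 240.8.

ΔT ≈ 110.2 K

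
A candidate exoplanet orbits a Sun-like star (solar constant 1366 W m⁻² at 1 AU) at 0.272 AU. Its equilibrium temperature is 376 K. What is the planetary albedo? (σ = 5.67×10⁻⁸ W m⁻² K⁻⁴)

Flux at 0.272 AU: S = 1366/0.272² = 1.85×10⁴ W m⁻².
From T_eq⁴ = S(1−A)/(4σ): 1−A = 4σT_eq⁴/S.
1−A = 4 × 5.67×10⁻⁸ × (376)⁴ / 1.85×10⁴ = 0.246.

A ≈ 0.75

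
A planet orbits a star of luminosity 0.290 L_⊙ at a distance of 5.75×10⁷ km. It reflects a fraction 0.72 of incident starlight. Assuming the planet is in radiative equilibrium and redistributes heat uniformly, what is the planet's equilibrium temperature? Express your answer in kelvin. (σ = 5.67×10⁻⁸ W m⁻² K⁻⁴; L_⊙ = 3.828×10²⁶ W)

d = 5.75×10⁷ km = 5.75×10¹⁰ m.
L = 0.290 × 3.828×10²⁶ = 1.11×10²⁶ W.
Flux: S = L/(4πd²) = 1.11×10²⁶/(4π×(5.75×10¹⁰)²) = 2670 W m⁻².
Energy balance: absorbed = emitted ⇒ πR²·S(1−A) = 4πR²·σT_eq⁴, so T_eq⁴ = S(1−A)/(4σ).
T_eq = [2670 × 0.28 / (4 × 5.67×10⁻⁸)]^(1/4) = (3.30×10⁹)^(1/4) = 240 K.

T_eq ≈ 240 K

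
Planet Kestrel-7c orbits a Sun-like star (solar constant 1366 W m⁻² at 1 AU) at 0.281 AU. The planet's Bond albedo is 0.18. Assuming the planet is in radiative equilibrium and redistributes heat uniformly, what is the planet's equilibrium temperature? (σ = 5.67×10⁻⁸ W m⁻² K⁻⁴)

T_eq ≈ 500 K

Flux at 0.281 AU: S = 1366/0.281² = 1.73×10⁴ W m⁻².
Energy balance: absorbed = emitted ⇒ πR²·S(1−A) = 4πR²·σT_eq⁴, so T_eq⁴ = S(1−A)/(4σ).
T_eq = [1.73×10⁴ × 0.82 / (4 × 5.67×10⁻⁸)]^(1/4) = (6.25×10¹⁰)^(1/4) = 500 K.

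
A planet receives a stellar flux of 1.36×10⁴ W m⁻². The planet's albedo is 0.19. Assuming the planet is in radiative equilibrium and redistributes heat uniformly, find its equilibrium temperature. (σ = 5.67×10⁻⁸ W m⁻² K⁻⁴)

T_eq ≈ 469 K

Energy balance: absorbed = emitted ⇒ πR²·S(1−A) = 4πR²·σT_eq⁴, so T_eq⁴ = S(1−A)/(4σ).
T_eq = [1.36×10⁴ × 0.81 / (4 × 5.67×10⁻⁸)]^(1/4) = (4.86×10¹⁰)^(1/4) = 469 K.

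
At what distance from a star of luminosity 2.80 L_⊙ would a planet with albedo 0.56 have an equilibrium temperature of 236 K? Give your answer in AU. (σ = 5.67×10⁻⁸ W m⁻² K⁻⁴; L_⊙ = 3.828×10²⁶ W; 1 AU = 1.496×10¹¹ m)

L = 2.80 × 3.828×10²⁶ = 1.07×10²⁷ W.
From T_eq⁴ = L(1−A)/(16πσd²): d = √[L(1−A)/(16πσT_eq⁴)].
d = √[1.07×10²⁷ × 0.44 / (16π × 5.67×10⁻⁸ × (236)⁴)] = 2.31×10¹¹ m = 1.54 AU.

d ≈ 1.54 AU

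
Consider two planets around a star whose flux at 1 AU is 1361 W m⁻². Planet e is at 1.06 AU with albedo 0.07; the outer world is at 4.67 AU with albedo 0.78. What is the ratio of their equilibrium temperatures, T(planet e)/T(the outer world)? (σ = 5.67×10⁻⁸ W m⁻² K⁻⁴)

T₁/T₂ ≈ 3.010

T_eq = [S₀(1−A)/(4σd²)]^(1/4), so T ∝ (1−A)^(1/4) / √d.
T₁ = [1361×0.93/(4×5.67×10⁻⁸×1.06²)]^(1/4) = 265.47 K.
T₂ = [1361×0.22/(4×5.67×10⁻⁸×4.67²)]^(1/4) = 88.21 K.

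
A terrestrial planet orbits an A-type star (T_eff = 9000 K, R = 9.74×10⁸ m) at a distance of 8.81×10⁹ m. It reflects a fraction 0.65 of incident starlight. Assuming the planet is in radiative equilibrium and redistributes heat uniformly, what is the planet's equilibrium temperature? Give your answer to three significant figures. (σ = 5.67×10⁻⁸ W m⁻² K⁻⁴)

T_eq ≈ 1630 K

L = 4πR_⋆²σT_⋆⁴ = 4π(9.74×10⁸)² × 5.67×10⁻⁸ × (9000)⁴ = 4.43×10²⁷ W.
S = L/(4πd²) = 4.55×10⁶ W m⁻².
Energy balance: absorbed = emitted ⇒ πR²·S(1−A) = 4πR²·σT_eq⁴, so T_eq⁴ = S(1−A)/(4σ).
T_eq = [4.55×10⁶ × 0.35 / (4 × 5.67×10⁻⁸)]^(1/4) = (7.02×10¹²)^(1/4) = 1630 K.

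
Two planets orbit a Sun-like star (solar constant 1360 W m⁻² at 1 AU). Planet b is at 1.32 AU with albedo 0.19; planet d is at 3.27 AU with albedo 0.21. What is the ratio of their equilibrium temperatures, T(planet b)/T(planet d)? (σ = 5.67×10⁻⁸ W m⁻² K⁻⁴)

T₁/T₂ ≈ 1.584

T_eq = [S₀(1−A)/(4σd²)]^(1/4), so T ∝ (1−A)^(1/4) / √d.
T₁ = [1360×0.81/(4×5.67×10⁻⁸×1.32²)]^(1/4) = 229.78 K.
T₂ = [1360×0.79/(4×5.67×10⁻⁸×3.27²)]^(1/4) = 145.08 K.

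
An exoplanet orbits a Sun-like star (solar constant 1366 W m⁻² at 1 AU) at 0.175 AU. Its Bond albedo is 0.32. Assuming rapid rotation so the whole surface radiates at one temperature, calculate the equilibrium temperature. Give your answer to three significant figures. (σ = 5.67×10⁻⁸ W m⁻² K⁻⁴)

T_eq ≈ 605 K

Flux at 0.175 AU: S = 1366/0.175² = 4.46×10⁴ W m⁻².
Energy balance: absorbed = emitted ⇒ πR²·S(1−A) = 4πR²·σT_eq⁴, so T_eq⁴ = S(1−A)/(4σ).
T_eq = [4.46×10⁴ × 0.68 / (4 × 5.67×10⁻⁸)]^(1/4) = (1.34×10¹¹)^(1/4) = 605 K.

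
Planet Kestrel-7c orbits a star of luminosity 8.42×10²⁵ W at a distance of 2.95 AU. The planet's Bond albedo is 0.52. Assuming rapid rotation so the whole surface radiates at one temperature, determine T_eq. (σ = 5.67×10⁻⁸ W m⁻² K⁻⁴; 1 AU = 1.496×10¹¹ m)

T_eq ≈ 92.4 K

d = 2.95 AU = 4.41×10¹¹ m.
Flux: S = L/(4πd²) = 8.42×10²⁵/(4π×(4.41×10¹¹)²) = 34.4 W m⁻².
Energy balance: absorbed = emitted ⇒ πR²·S(1−A) = 4πR²·σT_eq⁴, so T_eq⁴ = S(1−A)/(4σ).
T_eq = [34.4 × 0.48 / (4 × 5.67×10⁻⁸)]^(1/4) = (7.28×10⁷)^(1/4) = 92.4 K.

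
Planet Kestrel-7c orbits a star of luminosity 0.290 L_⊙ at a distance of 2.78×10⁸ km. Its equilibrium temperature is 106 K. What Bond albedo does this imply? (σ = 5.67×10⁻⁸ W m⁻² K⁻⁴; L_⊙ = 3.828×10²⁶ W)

d = 2.78×10⁸ km = 2.78×10¹¹ m.
L = 0.290 × 3.828×10²⁶ = 1.11×10²⁶ W.
Flux: S = L/(4πd²) = 1.11×10²⁶/(4π×(2.78×10¹¹)²) = 114 W m⁻².
From T_eq⁴ = S(1−A)/(4σ): 1−A = 4σT_eq⁴/S.
1−A = 4 × 5.67×10⁻⁸ × (106)⁴ / 114 = 0.250.

A ≈ 0.75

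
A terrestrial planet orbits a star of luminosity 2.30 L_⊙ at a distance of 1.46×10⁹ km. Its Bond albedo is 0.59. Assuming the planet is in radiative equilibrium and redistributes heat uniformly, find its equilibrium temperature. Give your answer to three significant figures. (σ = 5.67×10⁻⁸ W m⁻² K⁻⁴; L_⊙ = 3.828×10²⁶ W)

T_eq ≈ 87.8 K

d = 1.46×10⁹ km = 1.46×10¹² m.
L = 2.30 × 3.828×10²⁶ = 8.80×10²⁶ W.
Flux: S = L/(4πd²) = 8.80×10²⁶/(4π×(1.46×10¹²)²) = 32.9 W m⁻².
Energy balance: absorbed = emitted ⇒ πR²·S(1−A) = 4πR²·σT_eq⁴, so T_eq⁴ = S(1−A)/(4σ).
T_eq = [32.9 × 0.41 / (4 × 5.67×10⁻⁸)]^(1/4) = (5.94×10⁷)^(1/4) = 87.8 K.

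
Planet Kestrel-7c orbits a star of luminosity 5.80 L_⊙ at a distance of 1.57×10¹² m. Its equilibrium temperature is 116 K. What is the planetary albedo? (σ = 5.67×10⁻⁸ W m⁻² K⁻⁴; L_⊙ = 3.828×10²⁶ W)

L = 5.80 × 3.828×10²⁶ = 2.22×10²⁷ W.
Flux: S = L/(4πd²) = 2.22×10²⁷/(4π×(1.57×10¹²)²) = 71.7 W m⁻².
From T_eq⁴ = S(1−A)/(4σ): 1−A = 4σT_eq⁴/S.
1−A = 4 × 5.67×10⁻⁸ × (116)⁴ / 71.7 = 0.573.

A ≈ 0.43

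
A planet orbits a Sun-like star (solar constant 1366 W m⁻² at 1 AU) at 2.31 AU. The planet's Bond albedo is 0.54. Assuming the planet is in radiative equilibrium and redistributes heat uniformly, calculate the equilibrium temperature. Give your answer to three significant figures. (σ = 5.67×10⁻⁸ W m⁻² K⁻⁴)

T_eq ≈ 151 K

Flux at 2.31 AU: S = 1366/2.31² = 256 W m⁻².
Energy balance: absorbed = emitted ⇒ πR²·S(1−A) = 4πR²·σT_eq⁴, so T_eq⁴ = S(1−A)/(4σ).
T_eq = [256 × 0.46 / (4 × 5.67×10⁻⁸)]^(1/4) = (5.19×10⁸)^(1/4) = 151 K.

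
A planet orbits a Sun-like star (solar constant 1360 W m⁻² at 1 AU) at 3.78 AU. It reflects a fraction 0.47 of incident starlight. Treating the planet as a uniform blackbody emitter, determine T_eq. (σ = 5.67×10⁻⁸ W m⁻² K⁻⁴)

T_eq ≈ 122 K

Flux at 3.78 AU: S = 1360/3.78² = 95.2 W m⁻².
Energy balance: absorbed = emitted ⇒ πR²·S(1−A) = 4πR²·σT_eq⁴, so T_eq⁴ = S(1−A)/(4σ).
T_eq = [95.2 × 0.53 / (4 × 5.67×10⁻⁸)]^(1/4) = (2.22×10⁸)^(1/4) = 122 K.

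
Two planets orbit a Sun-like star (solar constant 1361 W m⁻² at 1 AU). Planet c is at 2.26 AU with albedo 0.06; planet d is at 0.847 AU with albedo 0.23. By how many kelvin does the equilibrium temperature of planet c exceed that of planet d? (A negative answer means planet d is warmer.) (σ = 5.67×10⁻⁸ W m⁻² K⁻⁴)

T_eq = [S₀(1−A)/(4σd²)]^(1/4), so T ∝ (1−A)^(1/4) / √d.
T₁ = [1361×0.94/(4×5.67×10⁻⁸×2.26²)]^(1/4) = 182.30 K.
T₂ = [1361×0.77/(4×5.67×10⁻⁸×0.847²)]^(1/4) = 283.29 K.

ΔT ≈ -101.0 K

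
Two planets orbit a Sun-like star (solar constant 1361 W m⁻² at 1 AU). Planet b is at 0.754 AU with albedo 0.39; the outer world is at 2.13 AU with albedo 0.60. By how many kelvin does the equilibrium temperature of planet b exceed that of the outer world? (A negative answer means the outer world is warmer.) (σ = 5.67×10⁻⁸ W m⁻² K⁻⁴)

ΔT ≈ 131.6 K

T_eq = [S₀(1−A)/(4σd²)]^(1/4), so T ∝ (1−A)^(1/4) / √d.
T₁ = [1361×0.61/(4×5.67×10⁻⁸×0.754²)]^(1/4) = 283.27 K.
T₂ = [1361×0.40/(4×5.67×10⁻⁸×2.13²)]^(1/4) = 151.66 K.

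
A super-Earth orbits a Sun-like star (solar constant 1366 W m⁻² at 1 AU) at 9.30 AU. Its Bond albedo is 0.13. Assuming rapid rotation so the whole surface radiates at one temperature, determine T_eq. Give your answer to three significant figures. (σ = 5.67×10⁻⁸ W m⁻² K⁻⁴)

Flux at 9.30 AU: S = 1366/9.30² = 15.8 W m⁻².
Energy balance: absorbed = emitted ⇒ πR²·S(1−A) = 4πR²·σT_eq⁴, so T_eq⁴ = S(1−A)/(4σ).
T_eq = [15.8 × 0.87 / (4 × 5.67×10⁻⁸)]^(1/4) = (6.06×10⁷)^(1/4) = 88.2 K.

T_eq ≈ 88.2 K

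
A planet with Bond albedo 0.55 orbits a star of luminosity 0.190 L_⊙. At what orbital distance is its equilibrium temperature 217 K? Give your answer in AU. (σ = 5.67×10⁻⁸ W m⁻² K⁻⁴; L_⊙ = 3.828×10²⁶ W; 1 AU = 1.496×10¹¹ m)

L = 0.190 × 3.828×10²⁶ = 7.27×10²⁵ W.
From T_eq⁴ = L(1−A)/(16πσd²): d = √[L(1−A)/(16πσT_eq⁴)].
d = √[7.27×10²⁵ × 0.45 / (16π × 5.67×10⁻⁸ × (217)⁴)] = 7.20×10¹⁰ m = 0.481 AU.

d ≈ 0.481 AU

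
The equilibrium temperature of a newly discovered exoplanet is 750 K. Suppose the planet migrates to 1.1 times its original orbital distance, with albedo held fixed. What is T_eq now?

T_eq ∝ L^(1/4) · d^(−1/2).
T′ = 750 / 1.1^(1/2) = 715 K.

T_eq ≈ 715 K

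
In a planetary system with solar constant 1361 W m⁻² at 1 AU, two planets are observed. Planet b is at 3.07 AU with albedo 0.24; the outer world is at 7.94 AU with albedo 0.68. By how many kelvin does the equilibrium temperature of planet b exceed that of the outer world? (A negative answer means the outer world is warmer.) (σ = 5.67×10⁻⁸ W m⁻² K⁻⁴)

T_eq = [S₀(1−A)/(4σd²)]^(1/4), so T ∝ (1−A)^(1/4) / √d.
T₁ = [1361×0.76/(4×5.67×10⁻⁸×3.07²)]^(1/4) = 148.32 K.
T₂ = [1361×0.32/(4×5.67×10⁻⁸×7.94²)]^(1/4) = 74.29 K.

ΔT ≈ 74.0 K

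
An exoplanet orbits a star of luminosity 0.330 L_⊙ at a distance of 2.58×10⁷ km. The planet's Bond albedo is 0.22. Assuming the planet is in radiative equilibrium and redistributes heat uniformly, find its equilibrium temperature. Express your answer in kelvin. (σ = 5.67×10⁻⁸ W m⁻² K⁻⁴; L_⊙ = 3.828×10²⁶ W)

T_eq ≈ 477 K

d = 2.58×10⁷ km = 2.58×10¹⁰ m.
L = 0.330 × 3.828×10²⁶ = 1.26×10²⁶ W.
Flux: S = L/(4πd²) = 1.26×10²⁶/(4π×(2.58×10¹⁰)²) = 1.51×10⁴ W m⁻².
Energy balance: absorbed = emitted ⇒ πR²·S(1−A) = 4πR²·σT_eq⁴, so T_eq⁴ = S(1−A)/(4σ).
T_eq = [1.51×10⁴ × 0.78 / (4 × 5.67×10⁻⁸)]^(1/4) = (5.19×10¹⁰)^(1/4) = 477 K.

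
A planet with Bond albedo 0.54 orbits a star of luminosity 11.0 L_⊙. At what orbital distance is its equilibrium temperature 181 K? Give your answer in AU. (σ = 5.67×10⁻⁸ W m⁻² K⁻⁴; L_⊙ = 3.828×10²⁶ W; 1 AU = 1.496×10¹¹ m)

d ≈ 5.32 AU

L = 11.0 × 3.828×10²⁶ = 4.21×10²⁷ W.
From T_eq⁴ = L(1−A)/(16πσd²): d = √[L(1−A)/(16πσT_eq⁴)].
d = √[4.21×10²⁷ × 0.46 / (16π × 5.67×10⁻⁸ × (181)⁴)] = 7.96×10¹¹ m = 5.32 AU.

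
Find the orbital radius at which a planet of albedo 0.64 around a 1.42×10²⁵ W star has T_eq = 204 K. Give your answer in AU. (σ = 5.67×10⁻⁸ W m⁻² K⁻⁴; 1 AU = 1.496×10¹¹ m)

From T_eq⁴ = L(1−A)/(16πσd²): d = √[L(1−A)/(16πσT_eq⁴)].
d = √[1.42×10²⁵ × 0.36 / (16π × 5.67×10⁻⁸ × (204)⁴)] = 3.22×10¹⁰ m = 0.215 AU.

d ≈ 0.215 AU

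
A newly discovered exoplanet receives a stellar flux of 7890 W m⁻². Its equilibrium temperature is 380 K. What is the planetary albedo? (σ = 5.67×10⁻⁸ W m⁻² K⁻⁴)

A ≈ 0.40

From T_eq⁴ = S(1−A)/(4σ): 1−A = 4σT_eq⁴/S.
1−A = 4 × 5.67×10⁻⁸ × (380)⁴ / 7890 = 0.599.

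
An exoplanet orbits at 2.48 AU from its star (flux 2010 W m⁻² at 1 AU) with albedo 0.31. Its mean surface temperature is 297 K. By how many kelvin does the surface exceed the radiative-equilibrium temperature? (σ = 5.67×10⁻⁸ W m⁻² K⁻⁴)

ΔT ≈ 119.4 K

S = 2010/2.48² = 326.8 W m⁻².
T_eq = [S(1−A)/(4σ)]^(1/4) = [326.8×0.69/(4×5.67×10⁻⁸)]^(1/4) = 177.6 K.
ΔT = T_surf − T_eq = 297 − 177.6.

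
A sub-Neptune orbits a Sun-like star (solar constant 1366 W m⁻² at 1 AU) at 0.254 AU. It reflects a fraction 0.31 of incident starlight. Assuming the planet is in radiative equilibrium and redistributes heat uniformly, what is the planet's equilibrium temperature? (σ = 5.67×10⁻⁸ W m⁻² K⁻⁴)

T_eq ≈ 504 K

Flux at 0.254 AU: S = 1366/0.254² = 2.12×10⁴ W m⁻².
Energy balance: absorbed = emitted ⇒ πR²·S(1−A) = 4πR²·σT_eq⁴, so T_eq⁴ = S(1−A)/(4σ).
T_eq = [2.12×10⁴ × 0.69 / (4 × 5.67×10⁻⁸)]^(1/4) = (6.44×10¹⁰)^(1/4) = 504 K.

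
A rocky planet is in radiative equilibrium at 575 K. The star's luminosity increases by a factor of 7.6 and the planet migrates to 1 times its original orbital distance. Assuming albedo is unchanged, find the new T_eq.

T_eq ≈ 955 K

T_eq ∝ L^(1/4) · d^(−1/2).
T′ = 575 × 7.6^(1/4) / 1^(1/2) = 955 K.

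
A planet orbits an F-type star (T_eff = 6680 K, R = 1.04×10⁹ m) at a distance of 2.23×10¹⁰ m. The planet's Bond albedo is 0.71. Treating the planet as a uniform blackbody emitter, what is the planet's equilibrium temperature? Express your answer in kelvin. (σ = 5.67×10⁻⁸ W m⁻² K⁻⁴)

L = 4πR_⋆²σT_⋆⁴ = 4π(1.04×10⁹)² × 5.67×10⁻⁸ × (6680)⁴ = 1.53×10²⁷ W.
S = L/(4πd²) = 2.46×10⁵ W m⁻².
Energy balance: absorbed = emitted ⇒ πR²·S(1−A) = 4πR²·σT_eq⁴, so T_eq⁴ = S(1−A)/(4σ).
T_eq = [2.46×10⁵ × 0.29 / (4 × 5.67×10⁻⁸)]^(1/4) = (3.14×10¹¹)^(1/4) = 749 K.

T_eq ≈ 749 K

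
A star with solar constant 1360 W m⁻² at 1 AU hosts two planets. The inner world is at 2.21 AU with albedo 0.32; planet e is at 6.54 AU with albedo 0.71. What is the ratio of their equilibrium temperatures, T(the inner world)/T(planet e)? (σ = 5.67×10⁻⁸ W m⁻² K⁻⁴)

T_eq = [S₀(1−A)/(4σd²)]^(1/4), so T ∝ (1−A)^(1/4) / √d.
T₁ = [1360×0.68/(4×5.67×10⁻⁸×2.21²)]^(1/4) = 169.98 K.
T₂ = [1360×0.29/(4×5.67×10⁻⁸×6.54²)]^(1/4) = 79.85 K.

T₁/T₂ ≈ 2.129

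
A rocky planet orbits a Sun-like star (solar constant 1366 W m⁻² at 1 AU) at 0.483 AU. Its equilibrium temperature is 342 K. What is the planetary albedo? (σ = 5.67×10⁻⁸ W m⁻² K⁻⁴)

A ≈ 0.47

Flux at 0.483 AU: S = 1366/0.483² = 5860 W m⁻².
From T_eq⁴ = S(1−A)/(4σ): 1−A = 4σT_eq⁴/S.
1−A = 4 × 5.67×10⁻⁸ × (342)⁴ / 5860 = 0.530.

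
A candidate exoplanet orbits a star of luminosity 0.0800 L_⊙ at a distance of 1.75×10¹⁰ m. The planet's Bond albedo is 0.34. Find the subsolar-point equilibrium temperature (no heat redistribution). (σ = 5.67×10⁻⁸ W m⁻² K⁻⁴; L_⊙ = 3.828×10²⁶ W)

T_ss ≈ 552 K

L = 0.0800 × 3.828×10²⁶ = 3.06×10²⁵ W.
Flux: S = L/(4πd²) = 3.06×10²⁵/(4π×(1.75×10¹⁰)²) = 7960 W m⁻².
At the subsolar point the surface absorbs S(1−A) and emits σT⁴ per unit area — no factor of 4, since only the local patch is in balance.
T = [7960 × 0.66 / 5.67×10⁻⁸]^(1/4) = (9.26×10¹⁰)^(1/4) = 552 K.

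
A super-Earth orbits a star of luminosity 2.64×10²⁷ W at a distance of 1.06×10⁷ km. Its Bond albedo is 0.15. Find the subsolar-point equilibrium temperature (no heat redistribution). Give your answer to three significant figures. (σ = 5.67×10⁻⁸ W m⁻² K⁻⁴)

d = 1.06×10⁷ km = 1.06×10¹⁰ m.
Flux: S = L/(4πd²) = 2.64×10²⁷/(4π×(1.06×10¹⁰)²) = 1.87×10⁶ W m⁻².
At the subsolar point the surface absorbs S(1−A) and emits σT⁴ per unit area — no factor of 4, since only the local patch is in balance.
T = [1.87×10⁶ × 0.85 / 5.67×10⁻⁸]^(1/4) = (2.80×10¹³)^(1/4) = 2300 K.

T_ss ≈ 2300 K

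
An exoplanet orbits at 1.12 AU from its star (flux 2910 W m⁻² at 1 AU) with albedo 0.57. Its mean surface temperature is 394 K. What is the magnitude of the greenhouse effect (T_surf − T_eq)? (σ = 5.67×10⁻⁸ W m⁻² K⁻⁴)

ΔT ≈ 136.5 K

S = 2910/1.12² = 2320 W m⁻².
T_eq = [S(1−A)/(4σ)]^(1/4) = [2320×0.43/(4×5.67×10⁻⁸)]^(1/4) = 257.5 K.
ΔT = T_surf − T_eq = 394 − 257.5.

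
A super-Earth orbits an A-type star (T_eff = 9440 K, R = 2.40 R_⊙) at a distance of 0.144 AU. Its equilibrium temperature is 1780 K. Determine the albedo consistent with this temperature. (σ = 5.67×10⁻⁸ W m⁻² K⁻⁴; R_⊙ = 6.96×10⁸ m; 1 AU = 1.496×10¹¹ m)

A ≈ 0.16

R_⋆ = 2.40 × 6.96×10⁸ = 1.67×10⁹ m.
d = 0.144 AU = 2.15×10¹⁰ m.
L = 4πR_⋆²σT_⋆⁴ = 4π(1.67×10⁹)² × 5.67×10⁻⁸ × (9440)⁴ = 1.58×10²⁸ W.
S = L/(4πd²) = 2.71×10⁶ W m⁻².
From T_eq⁴ = S(1−A)/(4σ): 1−A = 4σT_eq⁴/S.
1−A = 4 × 5.67×10⁻⁸ × (1780)⁴ / 2.71×10⁶ = 0.841.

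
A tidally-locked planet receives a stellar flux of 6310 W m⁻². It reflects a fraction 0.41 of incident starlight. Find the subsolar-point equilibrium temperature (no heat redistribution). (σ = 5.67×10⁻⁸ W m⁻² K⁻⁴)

T_ss ≈ 506 K

At the subsolar point the surface absorbs S(1−A) and emits σT⁴ per unit area — no factor of 4, since only the local patch is in balance.
T = [6310 × 0.59 / 5.67×10⁻⁸]^(1/4) = (6.57×10¹⁰)^(1/4) = 506 K.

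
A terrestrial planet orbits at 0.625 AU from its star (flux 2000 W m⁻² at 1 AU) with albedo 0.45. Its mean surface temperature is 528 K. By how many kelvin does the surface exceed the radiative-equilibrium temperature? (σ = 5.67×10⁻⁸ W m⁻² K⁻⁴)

ΔT ≈ 194.2 K

S = 2000/0.625² = 5120 W m⁻².
T_eq = [S(1−A)/(4σ)]^(1/4) = [5120×0.55/(4×5.67×10⁻⁸)]^(1/4) = 333.8 K.
ΔT = T_surf − T_eq = 528 − 333.8.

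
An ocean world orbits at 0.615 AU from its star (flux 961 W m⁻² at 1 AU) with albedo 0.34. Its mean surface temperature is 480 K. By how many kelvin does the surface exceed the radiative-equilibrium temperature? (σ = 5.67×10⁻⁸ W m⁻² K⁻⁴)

S = 961/0.615² = 2541 W m⁻².
T_eq = [S(1−A)/(4σ)]^(1/4) = [2541×0.66/(4×5.67×10⁻⁸)]^(1/4) = 293.2 K.
ΔT = T_surf − T_eq = 480 − 293.2.

ΔT ≈ 186.8 K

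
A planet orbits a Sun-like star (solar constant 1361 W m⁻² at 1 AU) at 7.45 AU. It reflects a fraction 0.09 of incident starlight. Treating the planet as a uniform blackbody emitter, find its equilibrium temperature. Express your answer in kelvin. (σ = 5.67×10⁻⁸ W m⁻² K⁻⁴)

T_eq ≈ 99.6 K

Flux at 7.45 AU: S = 1361/7.45² = 24.5 W m⁻².
Energy balance: absorbed = emitted ⇒ πR²·S(1−A) = 4πR²·σT_eq⁴, so T_eq⁴ = S(1−A)/(4σ).
T_eq = [24.5 × 0.91 / (4 × 5.67×10⁻⁸)]^(1/4) = (9.84×10⁷)^(1/4) = 99.6 K.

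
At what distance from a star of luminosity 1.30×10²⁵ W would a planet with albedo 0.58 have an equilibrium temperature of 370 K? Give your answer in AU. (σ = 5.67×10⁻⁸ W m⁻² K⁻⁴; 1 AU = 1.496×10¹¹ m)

From T_eq⁴ = L(1−A)/(16πσd²): d = √[L(1−A)/(16πσT_eq⁴)].
d = √[1.30×10²⁵ × 0.42 / (16π × 5.67×10⁻⁸ × (370)⁴)] = 1.01×10¹⁰ m = 0.0676 AU.

d ≈ 0.0676 AU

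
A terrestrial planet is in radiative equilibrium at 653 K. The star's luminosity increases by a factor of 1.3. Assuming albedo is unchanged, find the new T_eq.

T_eq ∝ L^(1/4) · d^(−1/2).
T′ = 653 × 1.3^(1/4) = 697 K.

T_eq ≈ 697 K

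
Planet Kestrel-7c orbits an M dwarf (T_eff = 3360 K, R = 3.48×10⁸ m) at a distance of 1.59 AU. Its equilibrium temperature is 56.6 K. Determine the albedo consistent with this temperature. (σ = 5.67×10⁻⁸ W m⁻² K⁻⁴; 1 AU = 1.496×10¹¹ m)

A ≈ 0.85

d = 1.59 AU = 2.38×10¹¹ m.
L = 4πR_⋆²σT_⋆⁴ = 4π(3.48×10⁸)² × 5.67×10⁻⁸ × (3360)⁴ = 1.10×10²⁵ W.
S = L/(4πd²) = 15.5 W m⁻².
From T_eq⁴ = S(1−A)/(4σ): 1−A = 4σT_eq⁴/S.
1−A = 4 × 5.67×10⁻⁸ × (56.6)⁴ / 15.5 = 0.150.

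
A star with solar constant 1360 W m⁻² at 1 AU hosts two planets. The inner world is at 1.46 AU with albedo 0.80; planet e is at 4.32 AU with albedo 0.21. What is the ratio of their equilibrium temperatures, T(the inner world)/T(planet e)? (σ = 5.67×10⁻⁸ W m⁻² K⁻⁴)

T_eq = [S₀(1−A)/(4σd²)]^(1/4), so T ∝ (1−A)^(1/4) / √d.
T₁ = [1360×0.20/(4×5.67×10⁻⁸×1.46²)]^(1/4) = 154.01 K.
T₂ = [1360×0.79/(4×5.67×10⁻⁸×4.32²)]^(1/4) = 126.22 K.

T₁/T₂ ≈ 1.220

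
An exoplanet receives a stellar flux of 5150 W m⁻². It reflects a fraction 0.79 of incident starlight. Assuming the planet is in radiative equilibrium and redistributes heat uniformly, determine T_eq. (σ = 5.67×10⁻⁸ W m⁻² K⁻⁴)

T_eq ≈ 263 K

Energy balance: absorbed = emitted ⇒ πR²·S(1−A) = 4πR²·σT_eq⁴, so T_eq⁴ = S(1−A)/(4σ).
T_eq = [5150 × 0.21 / (4 × 5.67×10⁻⁸)]^(1/4) = (4.77×10⁹)^(1/4) = 263 K.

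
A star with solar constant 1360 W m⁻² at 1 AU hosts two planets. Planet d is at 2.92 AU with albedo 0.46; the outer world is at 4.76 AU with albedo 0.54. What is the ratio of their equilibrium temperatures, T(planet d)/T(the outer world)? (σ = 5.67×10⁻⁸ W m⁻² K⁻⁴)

T₁/T₂ ≈ 1.329

T_eq = [S₀(1−A)/(4σd²)]^(1/4), so T ∝ (1−A)^(1/4) / √d.
T₁ = [1360×0.54/(4×5.67×10⁻⁸×2.92²)]^(1/4) = 139.60 K.
T₂ = [1360×0.46/(4×5.67×10⁻⁸×4.76²)]^(1/4) = 105.04 K.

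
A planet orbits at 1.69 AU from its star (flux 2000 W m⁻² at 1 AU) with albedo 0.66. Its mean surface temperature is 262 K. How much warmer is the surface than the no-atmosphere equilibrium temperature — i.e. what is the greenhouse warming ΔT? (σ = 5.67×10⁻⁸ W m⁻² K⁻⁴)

S = 2000/1.69² = 700.3 W m⁻².
T_eq = [S(1−A)/(4σ)]^(1/4) = [700.3×0.34/(4×5.67×10⁻⁸)]^(1/4) = 180.0 K.
ΔT = T_surf − T_eq = 262 − 180.0.

ΔT ≈ 82.0 K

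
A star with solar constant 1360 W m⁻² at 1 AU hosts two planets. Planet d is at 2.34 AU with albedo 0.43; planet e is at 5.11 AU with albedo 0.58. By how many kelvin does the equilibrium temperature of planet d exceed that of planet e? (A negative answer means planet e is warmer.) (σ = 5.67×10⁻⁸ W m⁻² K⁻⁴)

ΔT ≈ 59.0 K

T_eq = [S₀(1−A)/(4σd²)]^(1/4), so T ∝ (1−A)^(1/4) / √d.
T₁ = [1360×0.57/(4×5.67×10⁻⁸×2.34²)]^(1/4) = 158.06 K.
T₂ = [1360×0.42/(4×5.67×10⁻⁸×5.11²)]^(1/4) = 99.10 K.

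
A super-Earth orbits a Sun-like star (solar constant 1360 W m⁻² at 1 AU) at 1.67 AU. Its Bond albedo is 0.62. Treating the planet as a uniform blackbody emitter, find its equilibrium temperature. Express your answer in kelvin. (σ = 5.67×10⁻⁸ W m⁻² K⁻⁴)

T_eq ≈ 169 K

Flux at 1.67 AU: S = 1360/1.67² = 488 W m⁻².
Energy balance: absorbed = emitted ⇒ πR²·S(1−A) = 4πR²·σT_eq⁴, so T_eq⁴ = S(1−A)/(4σ).
T_eq = [488 × 0.38 / (4 × 5.67×10⁻⁸)]^(1/4) = (8.17×10⁸)^(1/4) = 169 K.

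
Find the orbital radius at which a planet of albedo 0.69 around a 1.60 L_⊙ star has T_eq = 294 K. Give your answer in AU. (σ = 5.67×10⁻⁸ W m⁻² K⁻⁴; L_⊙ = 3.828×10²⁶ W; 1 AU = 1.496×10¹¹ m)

L = 1.60 × 3.828×10²⁶ = 6.12×10²⁶ W.
From T_eq⁴ = L(1−A)/(16πσd²): d = √[L(1−A)/(16πσT_eq⁴)].
d = √[6.12×10²⁶ × 0.31 / (16π × 5.67×10⁻⁸ × (294)⁴)] = 9.44×10¹⁰ m = 0.631 AU.

d ≈ 0.631 AU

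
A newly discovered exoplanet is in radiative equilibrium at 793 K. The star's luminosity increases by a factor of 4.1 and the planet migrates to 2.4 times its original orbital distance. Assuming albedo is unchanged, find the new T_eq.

T_eq ≈ 728 K

T_eq ∝ L^(1/4) · d^(−1/2).
T′ = 793 × 4.1^(1/4) / 2.4^(1/2) = 728 K.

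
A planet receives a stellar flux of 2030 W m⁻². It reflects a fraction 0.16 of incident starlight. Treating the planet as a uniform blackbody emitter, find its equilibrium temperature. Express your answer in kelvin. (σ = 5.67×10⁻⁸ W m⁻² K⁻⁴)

T_eq ≈ 294 K

Energy balance: absorbed = emitted ⇒ πR²·S(1−A) = 4πR²·σT_eq⁴, so T_eq⁴ = S(1−A)/(4σ).
T_eq = [2030 × 0.84 / (4 × 5.67×10⁻⁸)]^(1/4) = (7.52×10⁹)^(1/4) = 294 K.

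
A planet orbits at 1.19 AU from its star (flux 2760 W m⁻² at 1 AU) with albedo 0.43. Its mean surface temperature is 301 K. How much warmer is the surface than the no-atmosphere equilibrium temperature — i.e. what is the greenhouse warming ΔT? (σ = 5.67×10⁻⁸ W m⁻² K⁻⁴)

ΔT ≈ 36.4 K

S = 2760/1.19² = 1949 W m⁻².
T_eq = [S(1−A)/(4σ)]^(1/4) = [1949×0.57/(4×5.67×10⁻⁸)]^(1/4) = 264.6 K.
ΔT = T_surf − T_eq = 301 − 264.6.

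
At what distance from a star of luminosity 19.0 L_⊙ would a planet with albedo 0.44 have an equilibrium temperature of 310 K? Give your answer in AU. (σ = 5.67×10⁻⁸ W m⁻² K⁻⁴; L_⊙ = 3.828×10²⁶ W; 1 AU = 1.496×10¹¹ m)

d ≈ 2.63 AU

L = 19.0 × 3.828×10²⁶ = 7.27×10²⁷ W.
From T_eq⁴ = L(1−A)/(16πσd²): d = √[L(1−A)/(16πσT_eq⁴)].
d = √[7.27×10²⁷ × 0.56 / (16π × 5.67×10⁻⁸ × (310)⁴)] = 3.93×10¹¹ m = 2.63 AU.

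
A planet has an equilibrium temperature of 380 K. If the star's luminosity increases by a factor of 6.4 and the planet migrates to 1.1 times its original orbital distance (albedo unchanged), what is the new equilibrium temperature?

T_eq ≈ 576 K

T_eq ∝ L^(1/4) · d^(−1/2).
T′ = 380 × 6.4^(1/4) / 1.1^(1/2) = 576 K.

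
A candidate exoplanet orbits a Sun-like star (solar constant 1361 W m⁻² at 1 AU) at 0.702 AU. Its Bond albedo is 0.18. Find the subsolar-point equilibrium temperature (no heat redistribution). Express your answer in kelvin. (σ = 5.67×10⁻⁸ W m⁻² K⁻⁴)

T_ss ≈ 447 K

Flux at 0.702 AU: S = 1361/0.702² = 2760 W m⁻².
At the subsolar point the surface absorbs S(1−A) and emits σT⁴ per unit area — no factor of 4, since only the local patch is in balance.
T = [2760 × 0.82 / 5.67×10⁻⁸]^(1/4) = (3.99×10¹⁰)^(1/4) = 447 K.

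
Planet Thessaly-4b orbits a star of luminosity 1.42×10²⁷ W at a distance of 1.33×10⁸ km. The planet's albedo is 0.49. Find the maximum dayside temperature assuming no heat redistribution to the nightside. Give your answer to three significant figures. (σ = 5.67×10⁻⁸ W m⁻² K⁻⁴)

T_ss ≈ 490 K

d = 1.33×10⁸ km = 1.33×10¹¹ m.
Flux: S = L/(4πd²) = 1.42×10²⁷/(4π×(1.33×10¹¹)²) = 6390 W m⁻².
With no redistribution each surface element balances locally: S(1−A) = σT⁴.
T = [6390 × 0.51 / 5.67×10⁻⁸]^(1/4) = (5.75×10¹⁰)^(1/4) = 490 K.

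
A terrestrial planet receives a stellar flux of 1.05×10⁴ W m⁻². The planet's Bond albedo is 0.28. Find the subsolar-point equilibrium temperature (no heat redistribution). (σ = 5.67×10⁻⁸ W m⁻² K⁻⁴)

T_ss ≈ 604 K

At the subsolar point the surface absorbs S(1−A) and emits σT⁴ per unit area — no factor of 4, since only the local patch is in balance.
T = [1.05×10⁴ × 0.72 / 5.67×10⁻⁸]^(1/4) = (1.33×10¹¹)^(1/4) = 604 K.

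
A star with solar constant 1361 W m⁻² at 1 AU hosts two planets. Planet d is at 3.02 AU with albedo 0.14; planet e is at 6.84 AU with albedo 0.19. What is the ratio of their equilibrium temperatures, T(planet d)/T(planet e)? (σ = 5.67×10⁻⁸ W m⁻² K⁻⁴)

T₁/T₂ ≈ 1.528

T_eq = [S₀(1−A)/(4σd²)]^(1/4), so T ∝ (1−A)^(1/4) / √d.
T₁ = [1361×0.86/(4×5.67×10⁻⁸×3.02²)]^(1/4) = 154.23 K.
T₂ = [1361×0.81/(4×5.67×10⁻⁸×6.84²)]^(1/4) = 100.96 K.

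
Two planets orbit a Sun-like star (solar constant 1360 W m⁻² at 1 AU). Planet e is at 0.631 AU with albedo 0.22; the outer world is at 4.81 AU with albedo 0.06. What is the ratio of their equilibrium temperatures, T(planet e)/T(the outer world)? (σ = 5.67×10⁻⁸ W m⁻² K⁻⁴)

T_eq = [S₀(1−A)/(4σd²)]^(1/4), so T ∝ (1−A)^(1/4) / √d.
T₁ = [1360×0.78/(4×5.67×10⁻⁸×0.631²)]^(1/4) = 329.22 K.
T₂ = [1360×0.94/(4×5.67×10⁻⁸×4.81²)]^(1/4) = 124.93 K.

T₁/T₂ ≈ 2.635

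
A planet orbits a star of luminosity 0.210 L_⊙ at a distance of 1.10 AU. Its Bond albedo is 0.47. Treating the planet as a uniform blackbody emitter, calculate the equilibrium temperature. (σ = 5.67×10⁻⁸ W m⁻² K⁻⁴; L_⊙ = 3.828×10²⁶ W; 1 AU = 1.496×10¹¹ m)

d = 1.10 AU = 1.65×10¹¹ m.
L = 0.210 × 3.828×10²⁶ = 8.04×10²⁵ W.
Flux: S = L/(4πd²) = 8.04×10²⁵/(4π×(1.65×10¹¹)²) = 236 W m⁻².
Energy balance: absorbed = emitted ⇒ πR²·S(1−A) = 4πR²·σT_eq⁴, so T_eq⁴ = S(1−A)/(4σ).
T_eq = [236 × 0.53 / (4 × 5.67×10⁻⁸)]^(1/4) = (5.52×10⁸)^(1/4) = 153 K.

T_eq ≈ 153 K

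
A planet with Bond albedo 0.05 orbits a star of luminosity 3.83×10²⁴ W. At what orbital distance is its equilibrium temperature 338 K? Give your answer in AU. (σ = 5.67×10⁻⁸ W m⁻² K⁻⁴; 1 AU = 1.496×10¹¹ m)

d ≈ 0.0661 AU

From T_eq⁴ = L(1−A)/(16πσd²): d = √[L(1−A)/(16πσT_eq⁴)].
d = √[3.83×10²⁴ × 0.95 / (16π × 5.67×10⁻⁸ × (338)⁴)] = 9.89×10⁹ m = 0.0661 AU.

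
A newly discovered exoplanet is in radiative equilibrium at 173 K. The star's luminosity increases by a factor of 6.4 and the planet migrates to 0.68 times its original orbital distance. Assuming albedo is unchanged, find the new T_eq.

T_eq ∝ L^(1/4) · d^(−1/2).
T′ = 173 × 6.4^(1/4) / 0.68^(1/2) = 334 K.

T_eq ≈ 334 K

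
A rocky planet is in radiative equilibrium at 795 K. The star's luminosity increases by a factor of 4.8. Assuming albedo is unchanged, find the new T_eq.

T_eq ∝ L^(1/4) · d^(−1/2).
T′ = 795 × 4.8^(1/4) = 1180 K.

T_eq ≈ 1180 K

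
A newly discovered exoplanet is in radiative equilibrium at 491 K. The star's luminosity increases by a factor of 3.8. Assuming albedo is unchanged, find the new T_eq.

T_eq ∝ L^(1/4) · d^(−1/2).
T′ = 491 × 3.8^(1/4) = 686 K.

T_eq ≈ 686 K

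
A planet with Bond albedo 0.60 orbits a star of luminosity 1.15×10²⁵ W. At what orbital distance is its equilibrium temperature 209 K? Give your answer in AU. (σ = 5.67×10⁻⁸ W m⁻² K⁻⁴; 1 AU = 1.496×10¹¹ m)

From T_eq⁴ = L(1−A)/(16πσd²): d = √[L(1−A)/(16πσT_eq⁴)].
d = √[1.15×10²⁵ × 0.40 / (16π × 5.67×10⁻⁸ × (209)⁴)] = 2.91×10¹⁰ m = 0.194 AU.

d ≈ 0.194 AU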